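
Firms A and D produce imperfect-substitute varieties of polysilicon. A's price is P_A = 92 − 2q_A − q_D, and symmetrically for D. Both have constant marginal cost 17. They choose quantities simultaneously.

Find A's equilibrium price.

Firm A's profit: π = q_A(92 − 2q_A − q_D) − 17q_A.
∂π/∂q_A = 75 − 4q_A − q_D = 0 ⇒ q_A = 18.75 − 0.25q_D.
By symmetry q_D = q_A; substituting into the reaction function, 1.25q_A = 18.75 and q_A = 15.
P_A = 92 − 2·15 − 15 = 47.

47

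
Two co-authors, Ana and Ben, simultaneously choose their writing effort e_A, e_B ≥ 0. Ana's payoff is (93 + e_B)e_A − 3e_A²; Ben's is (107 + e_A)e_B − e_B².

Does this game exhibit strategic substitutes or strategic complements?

strategic complements

Expanding Ana's payoff: 93e_A + e_Be_A − 3e_A².
∂π/∂e_A = 93 + e_B − 6e_A = 0, so e_A = 15.5 + (1/6)e_B.
The best-response slope de_A/de_B = 1/6 > 0: the reaction function is upward-sloping, so the choices are strategic complements.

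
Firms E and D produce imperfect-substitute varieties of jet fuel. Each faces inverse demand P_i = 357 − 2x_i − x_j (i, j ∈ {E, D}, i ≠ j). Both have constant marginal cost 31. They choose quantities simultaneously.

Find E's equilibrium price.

Firm E's profit: π = x_E(357 − 2x_E − x_D) − 31x_E.
∂π/∂x_E = 326 − 4x_E − x_D = 0 ⇒ x_E = 81.5 − 0.25x_D.
The game is symmetric, so in equilibrium x_D = x_E: the reaction function gives 1.25x_E = 81.5, hence x_E = 65.2.
P_E = 357 − 2·65.2 − 65.2 = 161.4.

161.4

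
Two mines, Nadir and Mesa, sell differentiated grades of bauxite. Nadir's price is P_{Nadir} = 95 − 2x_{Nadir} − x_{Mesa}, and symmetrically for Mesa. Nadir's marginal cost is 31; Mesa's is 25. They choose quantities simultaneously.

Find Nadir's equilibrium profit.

Mine Nadir's profit: π = x_{Nadir}(95 − 2x_{Nadir} − x_{Mesa}) − 31x_{Nadir}.
∂π/∂x_{Nadir} = 64 − 4x_{Nadir} − x_{Mesa} = 0 ⇒ x_{Nadir} = 16 − 0.25x_{Mesa}.
Similarly x_{Mesa} = 17.5 − 0.25x_{Nadir}.
Solving the two reaction functions simultaneously: (1 − (−0.25)(−0.25))x_{Nadir} = 16 − 0.25·17.5, so 0.9375x_{Nadir} = 11.625 and x_{Nadir} = 12.4.
Then x_{Mesa} = 17.5 − 0.25·12.4 = 14.4.
P_{Nadir} = 95 − 2·12.4 − 14.4 = 55.8.
Profit = (55.8 − 31)·12.4 = 307.52.

307.52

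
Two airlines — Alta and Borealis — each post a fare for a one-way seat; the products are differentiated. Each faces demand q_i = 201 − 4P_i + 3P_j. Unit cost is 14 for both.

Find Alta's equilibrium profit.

Alta's profit: π = (P_{Alta} − 14)(201 − 4P_{Alta} + 3P_{Borealis}).
∂π/∂P_{Alta} = 257 − 8P_{Alta} + 3P_{Borealis} = 0 ⇒ P_{Alta} = 32.125 + 0.375P_{Borealis}.
The game is symmetric, so in equilibrium P_{Borealis} = P_{Alta}: the reaction function gives 0.625P_{Alta} = 32.125, hence P_{Alta} = 51.4.
q_{Alta} = 201 − 4·51.4 + 3·51.4 = 149.6.
Profit = (51.4 − 14)·149.6 = 5595.04.

5595.04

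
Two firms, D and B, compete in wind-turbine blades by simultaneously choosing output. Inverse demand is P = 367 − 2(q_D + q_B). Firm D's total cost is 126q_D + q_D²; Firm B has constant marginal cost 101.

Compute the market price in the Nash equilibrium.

Firm D's profit: π = q_D(367 − 2(q_D + q_B)) − 126q_D − q_D².
∂π/∂q_D = 241 − 6q_D − 2q_B = 0, so q_D = 241/6 − (1/3)q_B.
For B: ∂π/∂q_B = 266 − 4q_B − 2q_D = 0 ⇒ q_B = 66.5 − 0.5q_D.
Solving the two reaction functions simultaneously: (1 − (−1/3)(−0.5))q_D = 241/6 − (1/3)·66.5, so (5/6)q_D = 18 and q_D = 21.6.
Then q_B = 66.5 − 0.5·21.6 = 55.7.
Equilibrium price: P = 367 − 2·77.3 = 212.4.

212.4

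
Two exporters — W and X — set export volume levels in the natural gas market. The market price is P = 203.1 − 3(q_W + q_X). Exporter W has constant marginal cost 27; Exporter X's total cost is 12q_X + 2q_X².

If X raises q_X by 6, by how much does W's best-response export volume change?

Exporter W's profit: π = q_W(203.1 − 3(q_W + q_X)) − 27q_W.
∂π/∂q_W = 176.1 − 6q_W − 3q_X = 0, so q_W = 29.35 − 0.5q_X.
The reaction-function slope is −0.5, so a 6-unit rise in q_X moves q_W by −0.5 × 6 = −3. W's best response falls — the actions are strategic substitutes.

-3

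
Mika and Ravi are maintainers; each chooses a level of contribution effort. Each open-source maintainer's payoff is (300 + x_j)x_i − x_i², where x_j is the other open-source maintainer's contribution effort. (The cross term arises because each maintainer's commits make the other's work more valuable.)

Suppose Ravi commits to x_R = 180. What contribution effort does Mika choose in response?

240

Mika's payoff is (300 + x_R)x_M − x_M².
∂π/∂x_M = 300 + x_R − 2x_M = 0, so x_M = 150 + 0.5x_R.
At x_R = 180: x_M = 150 + 0.5·180 = 240.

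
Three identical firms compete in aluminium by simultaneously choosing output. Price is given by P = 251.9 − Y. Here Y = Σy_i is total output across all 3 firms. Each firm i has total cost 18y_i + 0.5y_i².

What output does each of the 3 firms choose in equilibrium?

A representative firm's profit is π_i = y_i(251.9 − Y) − 18y_i − 0.5y_i², with Y = y_i + Σ_{j≠i} y_j.
First-order condition: 233.9 − 3y_i − Σ_{j≠i} y_j = 0.
In a symmetric equilibrium every firm chooses the same y, so Σ_{j≠i} y_j = 2y. The condition becomes 233.9 − 5y = 0, giving y = 233.9/5 = 46.78.

46.78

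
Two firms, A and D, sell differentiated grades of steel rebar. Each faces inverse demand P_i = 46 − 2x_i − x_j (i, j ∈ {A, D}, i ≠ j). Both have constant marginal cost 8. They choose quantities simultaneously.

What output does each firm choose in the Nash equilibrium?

Firm A's profit: π = x_A(46 − 2x_A − x_D) − 8x_A.
∂π/∂x_A = 38 − 4x_A − x_D = 0 ⇒ x_A = 9.5 − 0.25x_D.
By symmetry x_D = x_A; substituting into the reaction function, 1.25x_A = 9.5 and x_A = 7.6.

7.6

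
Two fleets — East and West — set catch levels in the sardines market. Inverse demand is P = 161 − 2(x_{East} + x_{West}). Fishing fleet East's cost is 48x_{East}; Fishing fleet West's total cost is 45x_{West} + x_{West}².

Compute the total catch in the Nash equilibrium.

34.2

Fishing fleet East's profit: π = x_{East}(161 − 2(x_{East} + x_{West})) − 48x_{East}.
∂π/∂x_{East} = 113 − 4x_{East} − 2x_{West} = 0, so x_{East} = 28.25 − 0.5x_{West}.
For West: ∂π/∂x_{West} = 116 − 6x_{West} − 2x_{East} = 0 ⇒ x_{West} = 58/3 − (1/3)x_{East}.
Solving the two reaction functions simultaneously: (1 − (−0.5)(−1/3))x_{East} = 28.25 − 0.5·(58/3), so (5/6)x_{East} = 223/12 and x_{East} = 22.3.
Then x_{West} = 58/3 − (1/3)·22.3 = 11.9.
Total catch: 22.3 + 11.9 = 34.2.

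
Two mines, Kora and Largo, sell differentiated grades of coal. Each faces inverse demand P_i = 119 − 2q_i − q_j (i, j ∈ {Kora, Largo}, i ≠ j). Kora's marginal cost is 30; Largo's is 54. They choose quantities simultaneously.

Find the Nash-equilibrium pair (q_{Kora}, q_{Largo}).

Mine Kora's profit: π = q_{Kora}(119 − 2q_{Kora} − q_{Largo}) − 30q_{Kora}.
∂π/∂q_{Kora} = 89 − 4q_{Kora} − q_{Largo} = 0 ⇒ q_{Kora} = 22.25 − 0.25q_{Largo}.
Similarly q_{Largo} = 16.25 − 0.25q_{Kora}.
Plugging q_{Largo} into Kora's best response: q_{Kora} = 22.25 − 0.25(16.25 − 0.25q_{Kora}) ⇒ 0.9375q_{Kora} = 18.1875, so q_{Kora} = 19.4.
Then q_{Largo} = 16.25 − 0.25·19.4 = 11.4.

19.4, 11.4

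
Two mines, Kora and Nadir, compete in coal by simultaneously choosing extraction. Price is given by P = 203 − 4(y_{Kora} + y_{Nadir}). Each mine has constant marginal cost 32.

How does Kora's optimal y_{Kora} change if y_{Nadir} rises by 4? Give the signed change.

-2

Mine Kora's profit: π = y_{Kora}(203 − 4(y_{Kora} + y_{Nadir})) − 32y_{Kora}.
∂π/∂y_{Kora} = 171 − 8y_{Kora} − 4y_{Nadir} = 0, so y_{Kora} = 21.375 − 0.5y_{Nadir}.
The reaction-function slope is −0.5, so a 4-unit rise in y_{Nadir} moves y_{Kora} by −0.5 × 4 = −2. Kora's best response falls — the actions are strategic substitutes.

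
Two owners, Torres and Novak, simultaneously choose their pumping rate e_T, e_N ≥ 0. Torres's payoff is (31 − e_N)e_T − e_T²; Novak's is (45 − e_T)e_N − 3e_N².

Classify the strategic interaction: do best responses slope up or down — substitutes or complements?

Expanding Torres's payoff: 31e_T − e_Ne_T − e_T².
∂π/∂e_T = 31 − e_N − 2e_T = 0, so e_T = 15.5 − 0.5e_N.
The best-response slope de_T/de_N = −0.5 < 0: the reaction function is downward-sloping, so the choices are strategic substitutes.

strategic substitutes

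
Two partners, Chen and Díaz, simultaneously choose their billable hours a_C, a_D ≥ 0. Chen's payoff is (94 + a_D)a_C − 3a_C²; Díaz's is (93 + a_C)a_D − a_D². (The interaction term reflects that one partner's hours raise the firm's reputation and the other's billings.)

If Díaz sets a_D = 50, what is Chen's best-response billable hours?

24

Expanding Chen's payoff: 94a_C + a_Da_C − 3a_C².
∂π/∂a_C = 94 + a_D − 6a_C = 0, so a_C = 47/3 + (1/6)a_D.
At a_D = 50: a_C = 47/3 + (1/6)·50 = 24.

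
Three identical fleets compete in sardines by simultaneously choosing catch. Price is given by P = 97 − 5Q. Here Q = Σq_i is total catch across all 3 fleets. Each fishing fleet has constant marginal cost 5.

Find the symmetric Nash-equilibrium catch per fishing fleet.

A representative fishing fleet's profit is π_i = q_i(97 − 5Q) − 5q_i, with Q = q_i + Σ_{j≠i} q_j.
First-order condition: 92 − 10q_i − 5Σ_{j≠i} q_j = 0.
With identical fishing fleets, set every q_j = q: then 92 − 10q − 10q = 0, i.e. q = 92/20 = 4.6.

4.6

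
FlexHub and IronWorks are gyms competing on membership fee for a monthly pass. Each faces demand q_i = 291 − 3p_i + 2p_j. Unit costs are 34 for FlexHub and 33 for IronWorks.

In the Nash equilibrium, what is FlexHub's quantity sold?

192.1875

FlexHub's profit: π = (p_{FlexHub} − 34)(291 − 3p_{FlexHub} + 2p_{IronWorks}).
∂π/∂p_{FlexHub} = 393 − 6p_{FlexHub} + 2p_{IronWorks} = 0 ⇒ p_{FlexHub} = 65.5 + (1/3)p_{IronWorks}.
Similarly p_{IronWorks} = 65 + (1/3)p_{FlexHub}.
Plugging p_{IronWorks} into FlexHub's best response: p_{FlexHub} = 65.5 + (1/3)(65 + (1/3)p_{FlexHub}) ⇒ (8/9)p_{FlexHub} = 523/6, so p_{FlexHub} = 98.0625.
Then p_{IronWorks} = 65 + (1/3)·98.0625 = 97.6875.
q_{FlexHub} = 291 − 3·98.0625 + 2·97.6875 = 192.1875.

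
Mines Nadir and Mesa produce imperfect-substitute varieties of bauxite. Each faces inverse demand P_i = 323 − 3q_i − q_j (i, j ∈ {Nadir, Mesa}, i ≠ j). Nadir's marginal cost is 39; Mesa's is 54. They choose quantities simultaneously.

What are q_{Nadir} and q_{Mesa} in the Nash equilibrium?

Mine Nadir's profit: π = q_{Nadir}(323 − 3q_{Nadir} − q_{Mesa}) − 39q_{Nadir}.
∂π/∂q_{Nadir} = 284 − 6q_{Nadir} − q_{Mesa} = 0 ⇒ q_{Nadir} = 142/3 − (1/6)q_{Mesa}.
Similarly q_{Mesa} = 269/6 − (1/6)q_{Nadir}.
Solving the two reaction functions simultaneously: (1 − (−1/6)(−1/6))q_{Nadir} = 142/3 − (1/6)·(269/6), so (35/36)q_{Nadir} = 1435/36 and q_{Nadir} = 41.
Then q_{Mesa} = 269/6 − (1/6)·41 = 38.

41, 38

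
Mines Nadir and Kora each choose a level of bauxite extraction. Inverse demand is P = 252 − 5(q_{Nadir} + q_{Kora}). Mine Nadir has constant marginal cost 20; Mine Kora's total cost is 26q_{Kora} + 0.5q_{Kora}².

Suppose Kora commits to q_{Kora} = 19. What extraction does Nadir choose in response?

13.7

Mine Nadir's profit: π = q_{Nadir}(252 − 5(q_{Nadir} + q_{Kora})) − 20q_{Nadir}.
∂π/∂q_{Nadir} = 232 − 10q_{Nadir} − 5q_{Kora} = 0, so q_{Nadir} = 23.2 − 0.5q_{Kora}.
At q_{Kora} = 19: q_{Nadir} = 23.2 − 0.5·19 = 13.7.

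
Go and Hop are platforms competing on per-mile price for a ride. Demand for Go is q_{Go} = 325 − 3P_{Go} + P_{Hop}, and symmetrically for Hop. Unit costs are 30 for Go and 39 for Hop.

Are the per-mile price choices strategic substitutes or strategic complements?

Go's profit: π = (P_{Go} − 30)(325 − 3P_{Go} + P_{Hop}).
∂π/∂P_{Go} = 415 − 6P_{Go} + P_{Hop} = 0 ⇒ P_{Go} = 415/6 + (1/6)P_{Hop}.
The best-response slope dP_{Go}/dP_{Hop} = 1/6 > 0: the reaction function is upward-sloping, so the choices are strategic complements.

strategic complements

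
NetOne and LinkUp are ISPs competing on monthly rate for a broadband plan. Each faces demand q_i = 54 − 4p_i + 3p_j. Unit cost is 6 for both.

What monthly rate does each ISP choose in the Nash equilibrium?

NetOne's profit: π = (p_{NetOne} − 6)(54 − 4p_{NetOne} + 3p_{LinkUp}).
∂π/∂p_{NetOne} = 78 − 8p_{NetOne} + 3p_{LinkUp} = 0 ⇒ p_{NetOne} = 9.75 + 0.375p_{LinkUp}.
The game is symmetric, so in equilibrium p_{LinkUp} = p_{NetOne}: the reaction function gives 0.625p_{NetOne} = 9.75, hence p_{NetOne} = 15.6.

15.6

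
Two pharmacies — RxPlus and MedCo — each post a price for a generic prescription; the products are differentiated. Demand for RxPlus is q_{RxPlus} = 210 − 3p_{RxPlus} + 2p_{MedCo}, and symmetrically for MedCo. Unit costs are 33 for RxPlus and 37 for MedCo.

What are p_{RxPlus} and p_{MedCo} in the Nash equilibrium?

RxPlus's profit: π = (p_{RxPlus} − 33)(210 − 3p_{RxPlus} + 2p_{MedCo}).
∂π/∂p_{RxPlus} = 309 − 6p_{RxPlus} + 2p_{MedCo} = 0 ⇒ p_{RxPlus} = 51.5 + (1/3)p_{MedCo}.
Similarly p_{MedCo} = 53.5 + (1/3)p_{RxPlus}.
Substituting the second reaction function into the first: p_{RxPlus} = 51.5 + (1/3)(53.5 + (1/3)p_{RxPlus}), which gives (8/9)p_{RxPlus} = 208/3 ⇒ p_{RxPlus} = 78.
Then p_{MedCo} = 53.5 + (1/3)·78 = 79.5.

78, 79.5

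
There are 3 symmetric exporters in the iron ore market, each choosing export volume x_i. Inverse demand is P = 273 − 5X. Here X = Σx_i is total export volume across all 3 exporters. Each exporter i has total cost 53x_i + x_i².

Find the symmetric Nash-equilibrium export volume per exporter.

10

A representative exporter's profit is π_i = x_i(273 − 5X) − 53x_i − x_i², with X = x_i + Σ_{j≠i} x_j.
First-order condition: 220 − 12x_i − 5Σ_{j≠i} x_j = 0.
In a symmetric equilibrium every exporter chooses the same x, so Σ_{j≠i} x_j = 2x. The condition becomes 220 − 22x = 0, giving x = 220/22 = 10.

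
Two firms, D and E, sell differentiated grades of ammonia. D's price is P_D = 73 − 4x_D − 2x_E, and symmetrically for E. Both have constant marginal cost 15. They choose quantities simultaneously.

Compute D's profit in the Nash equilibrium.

134.56

Firm D's profit: π = x_D(73 − 4x_D − 2x_E) − 15x_D.
∂π/∂x_D = 58 − 8x_D − 2x_E = 0 ⇒ x_D = 7.25 − 0.25x_E.
By symmetry x_E = x_D; substituting into the reaction function, 1.25x_D = 7.25 and x_D = 5.8.
P_D = 73 − 4·5.8 − 2·5.8 = 38.2.
Profit = (38.2 − 15)·5.8 = 134.56.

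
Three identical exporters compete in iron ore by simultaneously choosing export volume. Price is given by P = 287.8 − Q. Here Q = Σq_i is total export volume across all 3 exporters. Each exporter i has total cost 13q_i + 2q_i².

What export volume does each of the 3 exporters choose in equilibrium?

A representative exporter's profit is π_i = q_i(287.8 − Q) − 13q_i − 2q_i², with Q = q_i + Σ_{j≠i} q_j.
First-order condition: 274.8 − 6q_i − Σ_{j≠i} q_j = 0.
Imposing symmetry (q_j = q for all j) turns Σ_{j≠i} q_j into 2q, so 274.8 = 8q and q = 34.35.

34.35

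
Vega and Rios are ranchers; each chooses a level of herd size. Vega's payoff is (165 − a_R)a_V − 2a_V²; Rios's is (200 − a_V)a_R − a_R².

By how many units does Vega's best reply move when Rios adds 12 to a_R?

Expanding Vega's payoff: 165a_V − a_Ra_V − 2a_V².
∂π/∂a_V = 165 − a_R − 4a_V = 0, so a_V = 41.25 − 0.25a_R.
The reaction-function slope is −0.25, so a 12-unit rise in a_R moves a_V by −0.25 × 12 = −3. Vega's best response falls — the actions are strategic substitutes.

-3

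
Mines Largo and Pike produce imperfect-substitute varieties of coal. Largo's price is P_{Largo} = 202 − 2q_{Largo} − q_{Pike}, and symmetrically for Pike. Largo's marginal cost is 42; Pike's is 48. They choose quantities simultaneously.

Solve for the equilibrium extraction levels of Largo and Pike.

32.4, 30.4

Mine Largo's profit: π = q_{Largo}(202 − 2q_{Largo} − q_{Pike}) − 42q_{Largo}.
∂π/∂q_{Largo} = 160 − 4q_{Largo} − q_{Pike} = 0 ⇒ q_{Largo} = 40 − 0.25q_{Pike}.
Similarly q_{Pike} = 38.5 − 0.25q_{Largo}.
Plugging q_{Pike} into Largo's best response: q_{Largo} = 40 − 0.25(38.5 − 0.25q_{Largo}) ⇒ 0.9375q_{Largo} = 30.375, so q_{Largo} = 32.4.
Then q_{Pike} = 38.5 − 0.25·32.4 = 30.4.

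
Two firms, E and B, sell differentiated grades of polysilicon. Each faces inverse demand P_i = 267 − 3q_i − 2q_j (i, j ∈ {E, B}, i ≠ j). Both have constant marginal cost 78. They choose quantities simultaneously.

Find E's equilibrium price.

Firm E's profit: π = q_E(267 − 3q_E − 2q_B) − 78q_E.
∂π/∂q_E = 189 − 6q_E − 2q_B = 0 ⇒ q_E = 31.5 − (1/3)q_B.
By symmetry q_B = q_E; substituting into the reaction function, (4/3)q_E = 31.5 and q_E = 23.625.
P_E = 267 − 3·23.625 − 2·23.625 = 148.875.

148.875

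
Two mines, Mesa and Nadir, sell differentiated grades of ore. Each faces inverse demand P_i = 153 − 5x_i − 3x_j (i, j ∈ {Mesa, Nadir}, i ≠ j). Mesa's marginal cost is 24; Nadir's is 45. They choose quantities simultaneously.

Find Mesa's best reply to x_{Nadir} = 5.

Mine Mesa's profit: π = x_{Mesa}(153 − 5x_{Mesa} − 3x_{Nadir}) − 24x_{Mesa}.
∂π/∂x_{Mesa} = 129 − 10x_{Mesa} − 3x_{Nadir} = 0 ⇒ x_{Mesa} = 12.9 − 0.3x_{Nadir}.
At x_{Nadir} = 5: x_{Mesa} = 12.9 − 0.3·5 = 11.4.

11.4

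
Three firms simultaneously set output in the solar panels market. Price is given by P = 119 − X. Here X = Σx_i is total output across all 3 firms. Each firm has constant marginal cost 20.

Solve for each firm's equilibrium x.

24.75

A representative firm's profit is π_i = x_i(119 − X) − 20x_i, with X = x_i + Σ_{j≠i} x_j.
First-order condition: 99 − 2x_i − Σ_{j≠i} x_j = 0.
With identical firms, set every x_j = x: then 99 − 2x − 2x = 0, i.e. x = 99/4 = 24.75.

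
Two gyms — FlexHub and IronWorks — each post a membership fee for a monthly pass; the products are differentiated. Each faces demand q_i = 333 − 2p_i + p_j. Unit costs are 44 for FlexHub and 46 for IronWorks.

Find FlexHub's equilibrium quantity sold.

FlexHub's profit: π = (p_{FlexHub} − 44)(333 − 2p_{FlexHub} + p_{IronWorks}).
∂π/∂p_{FlexHub} = 421 − 4p_{FlexHub} + p_{IronWorks} = 0 ⇒ p_{FlexHub} = 105.25 + 0.25p_{IronWorks}.
Similarly p_{IronWorks} = 106.25 + 0.25p_{FlexHub}.
Substituting the second reaction function into the first: p_{FlexHub} = 105.25 + 0.25(106.25 + 0.25p_{FlexHub}), which gives 0.9375p_{FlexHub} = 131.8125 ⇒ p_{FlexHub} = 140.6.
Then p_{IronWorks} = 106.25 + 0.25·140.6 = 141.4.
q_{FlexHub} = 333 − 2·140.6 + 141.4 = 193.2.

193.2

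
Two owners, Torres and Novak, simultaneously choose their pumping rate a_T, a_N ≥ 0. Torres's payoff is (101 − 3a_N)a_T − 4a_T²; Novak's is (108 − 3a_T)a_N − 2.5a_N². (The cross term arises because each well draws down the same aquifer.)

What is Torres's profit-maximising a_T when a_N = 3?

Expanding Torres's payoff: 101a_T − 3a_Na_T − 4a_T².
∂π/∂a_T = 101 − 3a_N − 8a_T = 0, so a_T = 12.625 − 0.375a_N.
At a_N = 3: a_T = 12.625 − 0.375·3 = 11.5.

11.5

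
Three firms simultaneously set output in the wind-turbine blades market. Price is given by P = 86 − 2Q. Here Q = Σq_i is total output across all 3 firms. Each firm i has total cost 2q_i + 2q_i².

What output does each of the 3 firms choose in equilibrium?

A representative firm's profit is π_i = q_i(86 − 2Q) − 2q_i − 2q_i², with Q = q_i + Σ_{j≠i} q_j.
First-order condition: 84 − 8q_i − 2Σ_{j≠i} q_j = 0.
In a symmetric equilibrium every firm chooses the same q, so Σ_{j≠i} q_j = 2q. The condition becomes 84 − 12q = 0, giving q = 84/12 = 7.

7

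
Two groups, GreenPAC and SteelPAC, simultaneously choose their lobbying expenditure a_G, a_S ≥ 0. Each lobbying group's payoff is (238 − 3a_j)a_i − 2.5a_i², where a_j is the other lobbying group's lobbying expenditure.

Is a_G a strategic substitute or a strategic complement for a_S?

GreenPAC's payoff is (238 − 3a_S)a_G − 2.5a_G².
∂π/∂a_G = 238 − 3a_S − 5a_G = 0, so a_G = 47.6 − 0.6a_S.
The best-response slope da_G/da_S = −0.6 < 0: the reaction function is downward-sloping, so the choices are strategic substitutes.

strategic substitutes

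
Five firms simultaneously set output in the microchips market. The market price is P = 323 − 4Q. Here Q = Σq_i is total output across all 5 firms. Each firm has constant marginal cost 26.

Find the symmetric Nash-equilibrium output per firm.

A representative firm's profit is π_i = q_i(323 − 4Q) − 26q_i, with Q = q_i + Σ_{j≠i} q_j.
First-order condition: 297 − 8q_i − 4Σ_{j≠i} q_j = 0.
In a symmetric equilibrium every firm chooses the same q, so Σ_{j≠i} q_j = 4q. The condition becomes 297 − 24q = 0, giving q = 297/24 = 12.375.

12.375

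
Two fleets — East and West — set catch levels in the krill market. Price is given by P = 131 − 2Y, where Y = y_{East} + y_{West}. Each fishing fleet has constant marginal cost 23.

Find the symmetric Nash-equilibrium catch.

Fishing fleet East's profit: π = y_{East}(131 − 2(y_{East} + y_{West})) − 23y_{East}.
∂π/∂y_{East} = 108 − 4y_{East} − 2y_{West} = 0, so y_{East} = 27 − 0.5y_{West}.
Setting y_{East} = y_{West} in the reaction function: y_{East} = 27 − 0.5y_{East}, so y_{East} = 27 / 1.5 = 18.

18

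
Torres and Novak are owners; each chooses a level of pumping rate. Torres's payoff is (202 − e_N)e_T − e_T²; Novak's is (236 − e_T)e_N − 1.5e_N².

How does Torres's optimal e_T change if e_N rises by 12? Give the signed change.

Expanding Torres's payoff: 202e_T − e_Ne_T − e_T².
∂π/∂e_T = 202 − e_N − 2e_T = 0, so e_T = 101 − 0.5e_N.
The reaction-function slope is −0.5, so a 12-unit rise in e_N moves e_T by −0.5 × 12 = −6. Torres's best response falls — the actions are strategic substitutes.

-6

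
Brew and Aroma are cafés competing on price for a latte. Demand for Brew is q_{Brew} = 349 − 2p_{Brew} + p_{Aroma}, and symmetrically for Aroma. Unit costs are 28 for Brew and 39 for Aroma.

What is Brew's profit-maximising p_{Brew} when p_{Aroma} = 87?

Brew's profit: π = (p_{Brew} − 28)(349 − 2p_{Brew} + p_{Aroma}).
∂π/∂p_{Brew} = 405 − 4p_{Brew} + p_{Aroma} = 0 ⇒ p_{Brew} = 101.25 + 0.25p_{Aroma}.
At p_{Aroma} = 87: p_{Brew} = 101.25 + 0.25·87 = 123.

123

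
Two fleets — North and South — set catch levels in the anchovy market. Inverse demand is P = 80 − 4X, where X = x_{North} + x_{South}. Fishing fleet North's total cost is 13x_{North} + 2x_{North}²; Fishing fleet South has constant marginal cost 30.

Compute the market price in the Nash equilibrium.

46.6

Fishing fleet North's profit: π = x_{North}(80 − 4(x_{North} + x_{South})) − 13x_{North} − 2x_{North}².
∂π/∂x_{North} = 67 − 12x_{North} − 4x_{South} = 0, so x_{North} = 67/12 − (1/3)x_{South}.
For South: ∂π/∂x_{South} = 50 − 8x_{South} − 4x_{North} = 0 ⇒ x_{South} = 6.25 − 0.5x_{North}.
Plugging x_{South} into North's best response: x_{North} = 67/12 − (1/3)(6.25 − 0.5x_{North}) ⇒ (5/6)x_{North} = 3.5, so x_{North} = 4.2.
Then x_{South} = 6.25 − 0.5·4.2 = 4.15.
Equilibrium price: P = 80 − 4·8.35 = 46.6.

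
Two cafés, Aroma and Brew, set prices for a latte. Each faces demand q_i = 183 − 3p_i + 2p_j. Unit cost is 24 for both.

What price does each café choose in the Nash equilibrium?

Aroma's profit: π = (p_{Aroma} − 24)(183 − 3p_{Aroma} + 2p_{Brew}).
∂π/∂p_{Aroma} = 255 − 6p_{Aroma} + 2p_{Brew} = 0 ⇒ p_{Aroma} = 42.5 + (1/3)p_{Brew}.
The game is symmetric, so in equilibrium p_{Brew} = p_{Aroma}: the reaction function gives (2/3)p_{Aroma} = 42.5, hence p_{Aroma} = 63.75.

63.75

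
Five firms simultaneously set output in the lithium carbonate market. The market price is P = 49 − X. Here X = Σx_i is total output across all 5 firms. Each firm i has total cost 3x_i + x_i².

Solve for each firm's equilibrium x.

A representative firm's profit is π_i = x_i(49 − X) − 3x_i − x_i², with X = x_i + Σ_{j≠i} x_j.
First-order condition: 46 − 4x_i − Σ_{j≠i} x_j = 0.
Imposing symmetry (x_j = x for all j) turns Σ_{j≠i} x_j into 4x, so 46 = 8x and x = 5.75.

5.75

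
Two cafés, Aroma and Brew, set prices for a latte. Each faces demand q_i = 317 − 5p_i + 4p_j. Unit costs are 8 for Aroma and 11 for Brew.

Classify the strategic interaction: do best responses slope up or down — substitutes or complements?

strategic complements

Aroma's profit: π = (p_{Aroma} − 8)(317 − 5p_{Aroma} + 4p_{Brew}).
∂π/∂p_{Aroma} = 357 − 10p_{Aroma} + 4p_{Brew} = 0 ⇒ p_{Aroma} = 35.7 + 0.4p_{Brew}.
The best-response slope dp_{Aroma}/dp_{Brew} = 0.4 > 0: the reaction function is upward-sloping, so the choices are strategic complements.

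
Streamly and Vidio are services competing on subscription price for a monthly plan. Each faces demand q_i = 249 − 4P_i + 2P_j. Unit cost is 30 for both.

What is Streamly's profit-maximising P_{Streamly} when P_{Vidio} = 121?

Streamly's profit: π = (P_{Streamly} − 30)(249 − 4P_{Streamly} + 2P_{Vidio}).
∂π/∂P_{Streamly} = 369 − 8P_{Streamly} + 2P_{Vidio} = 0 ⇒ P_{Streamly} = 46.125 + 0.25P_{Vidio}.
At P_{Vidio} = 121: P_{Streamly} = 46.125 + 0.25·121 = 76.375.

76.375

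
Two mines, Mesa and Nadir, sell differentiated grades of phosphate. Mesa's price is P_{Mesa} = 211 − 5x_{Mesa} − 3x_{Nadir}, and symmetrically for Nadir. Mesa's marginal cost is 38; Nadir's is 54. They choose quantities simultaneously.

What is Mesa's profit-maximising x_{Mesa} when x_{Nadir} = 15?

Mine Mesa's profit: π = x_{Mesa}(211 − 5x_{Mesa} − 3x_{Nadir}) − 38x_{Mesa}.
∂π/∂x_{Mesa} = 173 − 10x_{Mesa} − 3x_{Nadir} = 0 ⇒ x_{Mesa} = 17.3 − 0.3x_{Nadir}.
At x_{Nadir} = 15: x_{Mesa} = 17.3 − 0.3·15 = 12.8.

12.8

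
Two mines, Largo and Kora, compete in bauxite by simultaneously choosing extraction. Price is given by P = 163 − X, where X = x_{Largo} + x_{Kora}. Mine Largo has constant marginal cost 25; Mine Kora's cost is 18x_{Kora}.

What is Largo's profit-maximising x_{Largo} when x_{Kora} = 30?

54

Mine Largo's profit: π = x_{Largo}(163 − (x_{Largo} + x_{Kora})) − 25x_{Largo}.
∂π/∂x_{Largo} = 138 − 2x_{Largo} − x_{Kora} = 0, so x_{Largo} = 69 − 0.5x_{Kora}.
At x_{Kora} = 30: x_{Largo} = 69 − 0.5·30 = 54.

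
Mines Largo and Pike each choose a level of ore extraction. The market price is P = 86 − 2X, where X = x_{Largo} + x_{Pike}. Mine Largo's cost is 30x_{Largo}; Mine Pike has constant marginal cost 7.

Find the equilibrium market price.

41

Mine Largo's profit: π = x_{Largo}(86 − 2(x_{Largo} + x_{Pike})) − 30x_{Largo}.
∂π/∂x_{Largo} = 56 − 4x_{Largo} − 2x_{Pike} = 0, so x_{Largo} = 14 − 0.5x_{Pike}.
By the same steps for Pike: x_{Pike} = 19.75 − 0.5x_{Largo}.
Plugging x_{Pike} into Largo's best response: x_{Largo} = 14 − 0.5(19.75 − 0.5x_{Largo}) ⇒ 0.75x_{Largo} = 4.125, so x_{Largo} = 5.5.
Then x_{Pike} = 19.75 − 0.5·5.5 = 17.
Equilibrium price: P = 86 − 2·22.5 = 41.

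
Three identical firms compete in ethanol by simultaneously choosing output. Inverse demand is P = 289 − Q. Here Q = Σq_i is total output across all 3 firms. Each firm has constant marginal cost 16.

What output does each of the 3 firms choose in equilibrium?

A representative firm's profit is π_i = q_i(289 − Q) − 16q_i, with Q = q_i + Σ_{j≠i} q_j.
First-order condition: 273 − 2q_i − Σ_{j≠i} q_j = 0.
Imposing symmetry (q_j = q for all j) turns Σ_{j≠i} q_j into 2q, so 273 = 4q and q = 68.25.

68.25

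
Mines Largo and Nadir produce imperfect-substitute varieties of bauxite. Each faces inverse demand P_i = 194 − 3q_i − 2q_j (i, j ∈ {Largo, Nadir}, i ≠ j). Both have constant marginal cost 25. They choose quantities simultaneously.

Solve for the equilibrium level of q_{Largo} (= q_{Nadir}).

Mine Largo's profit: π = q_{Largo}(194 − 3q_{Largo} − 2q_{Nadir}) − 25q_{Largo}.
∂π/∂q_{Largo} = 169 − 6q_{Largo} − 2q_{Nadir} = 0 ⇒ q_{Largo} = 169/6 − (1/3)q_{Nadir}.
By symmetry q_{Nadir} = q_{Largo}; substituting into the reaction function, (4/3)q_{Largo} = 169/6 and q_{Largo} = 21.125.

21.125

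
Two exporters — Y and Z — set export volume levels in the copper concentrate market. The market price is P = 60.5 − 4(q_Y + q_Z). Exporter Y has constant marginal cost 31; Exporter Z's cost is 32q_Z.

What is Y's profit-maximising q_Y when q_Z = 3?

Exporter Y's profit: π = q_Y(60.5 − 4(q_Y + q_Z)) − 31q_Y.
∂π/∂q_Y = 29.5 − 8q_Y − 4q_Z = 0, so q_Y = 3.6875 − 0.5q_Z.
At q_Z = 3: q_Y = 3.6875 − 0.5·3 = 2.1875.

2.1875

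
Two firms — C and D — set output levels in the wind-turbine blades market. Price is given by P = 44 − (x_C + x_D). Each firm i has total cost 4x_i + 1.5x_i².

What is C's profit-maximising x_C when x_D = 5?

Firm C's profit: π = x_C(44 − (x_C + x_D)) − 4x_C − 1.5x_C².
∂π/∂x_C = 40 − 5x_C − x_D = 0, so x_C = 8 − 0.2x_D.
At x_D = 5: x_C = 8 − 0.2·5 = 7.

7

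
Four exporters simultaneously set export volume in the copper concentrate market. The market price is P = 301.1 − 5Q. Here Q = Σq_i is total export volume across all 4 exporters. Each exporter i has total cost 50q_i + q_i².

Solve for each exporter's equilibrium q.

9.3

A representative exporter's profit is π_i = q_i(301.1 − 5Q) − 50q_i − q_i², with Q = q_i + Σ_{j≠i} q_j.
First-order condition: 251.1 − 12q_i − 5Σ_{j≠i} q_j = 0.
Imposing symmetry (q_j = q for all j) turns Σ_{j≠i} q_j into 3q, so 251.1 = 27q and q = 9.3.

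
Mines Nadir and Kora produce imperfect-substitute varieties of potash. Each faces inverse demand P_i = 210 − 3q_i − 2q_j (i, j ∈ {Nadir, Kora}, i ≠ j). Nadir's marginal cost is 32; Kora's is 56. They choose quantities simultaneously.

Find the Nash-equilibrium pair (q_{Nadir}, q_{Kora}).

23.75, 17.75

Mine Nadir's profit: π = q_{Nadir}(210 − 3q_{Nadir} − 2q_{Kora}) − 32q_{Nadir}.
∂π/∂q_{Nadir} = 178 − 6q_{Nadir} − 2q_{Kora} = 0 ⇒ q_{Nadir} = 89/3 − (1/3)q_{Kora}.
Similarly q_{Kora} = 77/3 − (1/3)q_{Nadir}.
Substituting the second reaction function into the first: q_{Nadir} = 89/3 − (1/3)(77/3 − (1/3)q_{Nadir}), which gives (8/9)q_{Nadir} = 190/9 ⇒ q_{Nadir} = 23.75.
Then q_{Kora} = 77/3 − (1/3)·23.75 = 17.75.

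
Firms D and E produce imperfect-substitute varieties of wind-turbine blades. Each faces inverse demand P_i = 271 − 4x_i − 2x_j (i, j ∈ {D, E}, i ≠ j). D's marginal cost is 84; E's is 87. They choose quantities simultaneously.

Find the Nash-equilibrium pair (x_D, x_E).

18.8, 18.3

Firm D's profit: π = x_D(271 − 4x_D − 2x_E) − 84x_D.
∂π/∂x_D = 187 − 8x_D − 2x_E = 0 ⇒ x_D = 23.375 − 0.25x_E.
Similarly x_E = 23 − 0.25x_D.
Substituting the second reaction function into the first: x_D = 23.375 − 0.25(23 − 0.25x_D), which gives 0.9375x_D = 17.625 ⇒ x_D = 18.8.
Then x_E = 23 − 0.25·18.8 = 18.3.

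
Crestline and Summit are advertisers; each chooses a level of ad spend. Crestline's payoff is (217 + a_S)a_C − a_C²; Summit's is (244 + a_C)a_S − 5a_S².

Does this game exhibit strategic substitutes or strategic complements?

Expanding Crestline's payoff: 217a_C + a_Sa_C − a_C².
∂π/∂a_C = 217 + a_S − 2a_C = 0, so a_C = 108.5 + 0.5a_S.
The best-response slope da_C/da_S = 0.5 > 0: the reaction function is upward-sloping, so the choices are strategic complements.

strategic complements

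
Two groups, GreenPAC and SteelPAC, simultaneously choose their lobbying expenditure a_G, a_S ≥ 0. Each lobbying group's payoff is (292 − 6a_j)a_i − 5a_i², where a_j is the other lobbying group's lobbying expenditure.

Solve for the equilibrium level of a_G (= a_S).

GreenPAC's payoff is (292 − 6a_S)a_G − 5a_G².
∂π/∂a_G = 292 − 6a_S − 10a_G = 0, so a_G = 29.2 − 0.6a_S.
Setting a_G = a_S in the reaction function: a_G = 29.2 − 0.6a_G, so a_G = 29.2 / 1.6 = 18.25.

18.25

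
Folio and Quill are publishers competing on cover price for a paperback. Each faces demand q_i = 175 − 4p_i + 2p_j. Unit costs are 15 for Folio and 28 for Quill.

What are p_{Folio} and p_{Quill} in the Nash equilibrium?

40.9, 46.1

Folio's profit: π = (p_{Folio} − 15)(175 − 4p_{Folio} + 2p_{Quill}).
∂π/∂p_{Folio} = 235 − 8p_{Folio} + 2p_{Quill} = 0 ⇒ p_{Folio} = 29.375 + 0.25p_{Quill}.
Similarly p_{Quill} = 35.875 + 0.25p_{Folio}.
Solving the two reaction functions simultaneously: (1 − (0.25)(0.25))p_{Folio} = 29.375 + 0.25·35.875, so 0.9375p_{Folio} = 1227/32 and p_{Folio} = 40.9.
Then p_{Quill} = 35.875 + 0.25·40.9 = 46.1.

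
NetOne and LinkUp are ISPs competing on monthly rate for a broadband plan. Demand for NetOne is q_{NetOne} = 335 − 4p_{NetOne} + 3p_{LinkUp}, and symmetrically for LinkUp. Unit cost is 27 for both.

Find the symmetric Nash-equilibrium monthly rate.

88.6

NetOne's profit: π = (p_{NetOne} − 27)(335 − 4p_{NetOne} + 3p_{LinkUp}).
∂π/∂p_{NetOne} = 443 − 8p_{NetOne} + 3p_{LinkUp} = 0 ⇒ p_{NetOne} = 55.375 + 0.375p_{LinkUp}.
Setting p_{NetOne} = p_{LinkUp} in the reaction function: p_{NetOne} = 55.375 + 0.375p_{NetOne}, so p_{NetOne} = 55.375 / 0.625 = 88.6.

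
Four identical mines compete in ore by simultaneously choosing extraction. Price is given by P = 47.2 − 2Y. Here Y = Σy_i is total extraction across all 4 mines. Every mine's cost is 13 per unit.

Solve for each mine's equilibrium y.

A representative mine's profit is π_i = y_i(47.2 − 2Y) − 13y_i, with Y = y_i + Σ_{j≠i} y_j.
First-order condition: 34.2 − 4y_i − 2Σ_{j≠i} y_j = 0.
With identical mines, set every y_j = y: then 34.2 − 4y − 6y = 0, i.e. y = 34.2/10 = 3.42.

3.42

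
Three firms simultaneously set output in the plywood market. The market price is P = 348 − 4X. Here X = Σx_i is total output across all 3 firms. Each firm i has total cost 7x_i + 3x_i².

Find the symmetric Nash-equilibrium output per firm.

15.5

A representative firm's profit is π_i = x_i(348 − 4X) − 7x_i − 3x_i², with X = x_i + Σ_{j≠i} x_j.
First-order condition: 341 − 14x_i − 4Σ_{j≠i} x_j = 0.
In a symmetric equilibrium every firm chooses the same x, so Σ_{j≠i} x_j = 2x. The condition becomes 341 − 22x = 0, giving x = 341/22 = 15.5.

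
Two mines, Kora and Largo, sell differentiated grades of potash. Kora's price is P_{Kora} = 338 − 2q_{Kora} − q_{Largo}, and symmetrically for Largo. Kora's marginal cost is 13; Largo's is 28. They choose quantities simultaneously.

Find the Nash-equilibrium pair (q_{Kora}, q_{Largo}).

66, 61

Mine Kora's profit: π = q_{Kora}(338 − 2q_{Kora} − q_{Largo}) − 13q_{Kora}.
∂π/∂q_{Kora} = 325 − 4q_{Kora} − q_{Largo} = 0 ⇒ q_{Kora} = 81.25 − 0.25q_{Largo}.
Similarly q_{Largo} = 77.5 − 0.25q_{Kora}.
Plugging q_{Largo} into Kora's best response: q_{Kora} = 81.25 − 0.25(77.5 − 0.25q_{Kora}) ⇒ 0.9375q_{Kora} = 61.875, so q_{Kora} = 66.
Then q_{Largo} = 77.5 − 0.25·66 = 61.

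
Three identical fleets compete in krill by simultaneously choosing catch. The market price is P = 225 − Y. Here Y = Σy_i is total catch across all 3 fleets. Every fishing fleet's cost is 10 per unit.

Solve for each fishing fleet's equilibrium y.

53.75

A representative fishing fleet's profit is π_i = y_i(225 − Y) − 10y_i, with Y = y_i + Σ_{j≠i} y_j.
First-order condition: 215 − 2y_i − Σ_{j≠i} y_j = 0.
In a symmetric equilibrium every fishing fleet chooses the same y, so Σ_{j≠i} y_j = 2y. The condition becomes 215 − 4y = 0, giving y = 215/4 = 53.75.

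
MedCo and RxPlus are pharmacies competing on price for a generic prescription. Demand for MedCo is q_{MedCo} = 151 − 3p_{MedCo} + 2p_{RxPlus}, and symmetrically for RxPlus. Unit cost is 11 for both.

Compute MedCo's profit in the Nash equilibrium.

MedCo's profit: π = (p_{MedCo} − 11)(151 − 3p_{MedCo} + 2p_{RxPlus}).
∂π/∂p_{MedCo} = 184 − 6p_{MedCo} + 2p_{RxPlus} = 0 ⇒ p_{MedCo} = 92/3 + (1/3)p_{RxPlus}.
The game is symmetric, so in equilibrium p_{RxPlus} = p_{MedCo}: the reaction function gives (2/3)p_{MedCo} = 92/3, hence p_{MedCo} = 46.
q_{MedCo} = 151 − 3·46 + 2·46 = 105.
Profit = (46 − 11)·105 = 3675.

3675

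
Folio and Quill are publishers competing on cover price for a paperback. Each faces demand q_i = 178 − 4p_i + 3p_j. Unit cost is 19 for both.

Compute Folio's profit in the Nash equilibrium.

Folio's profit: π = (p_{Folio} − 19)(178 − 4p_{Folio} + 3p_{Quill}).
∂π/∂p_{Folio} = 254 − 8p_{Folio} + 3p_{Quill} = 0 ⇒ p_{Folio} = 31.75 + 0.375p_{Quill}.
By symmetry p_{Quill} = p_{Folio}; substituting into the reaction function, 0.625p_{Folio} = 31.75 and p_{Folio} = 50.8.
q_{Folio} = 178 − 4·50.8 + 3·50.8 = 127.2.
Profit = (50.8 − 19)·127.2 = 4044.96.

4044.96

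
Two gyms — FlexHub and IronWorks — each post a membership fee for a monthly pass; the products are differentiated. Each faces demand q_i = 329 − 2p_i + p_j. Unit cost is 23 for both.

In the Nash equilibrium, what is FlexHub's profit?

FlexHub's profit: π = (p_{FlexHub} − 23)(329 − 2p_{FlexHub} + p_{IronWorks}).
∂π/∂p_{FlexHub} = 375 − 4p_{FlexHub} + p_{IronWorks} = 0 ⇒ p_{FlexHub} = 93.75 + 0.25p_{IronWorks}.
Setting p_{FlexHub} = p_{IronWorks} in the reaction function: p_{FlexHub} = 93.75 + 0.25p_{FlexHub}, so p_{FlexHub} = 93.75 / 0.75 = 125.
q_{FlexHub} = 329 − 2·125 + 125 = 204.
Profit = (125 − 23)·204 = 20808.

20808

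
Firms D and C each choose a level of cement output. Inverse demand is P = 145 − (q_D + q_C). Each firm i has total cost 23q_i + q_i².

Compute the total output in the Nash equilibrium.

48.8

Firm D's profit: π = q_D(145 − (q_D + q_C)) − 23q_D − q_D².
∂π/∂q_D = 122 − 4q_D − q_C = 0, so q_D = 30.5 − 0.25q_C.
By symmetry q_C = q_D; substituting into the reaction function, 1.25q_D = 30.5 and q_D = 24.4.
Total output: 24.4 + 24.4 = 48.8.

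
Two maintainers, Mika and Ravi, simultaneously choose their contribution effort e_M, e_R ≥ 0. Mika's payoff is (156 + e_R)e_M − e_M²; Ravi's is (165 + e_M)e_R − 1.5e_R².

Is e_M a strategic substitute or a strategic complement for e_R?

Expanding Mika's payoff: 156e_M + e_Re_M − e_M².
∂π/∂e_M = 156 + e_R − 2e_M = 0, so e_M = 78 + 0.5e_R.
The best-response slope de_M/de_R = 0.5 > 0: the reaction function is upward-sloping, so the choices are strategic complements.

strategic complements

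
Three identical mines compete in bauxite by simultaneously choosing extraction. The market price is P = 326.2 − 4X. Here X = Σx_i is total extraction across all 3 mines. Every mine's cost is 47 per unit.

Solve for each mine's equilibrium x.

A representative mine's profit is π_i = x_i(326.2 − 4X) − 47x_i, with X = x_i + Σ_{j≠i} x_j.
First-order condition: 279.2 − 8x_i − 4Σ_{j≠i} x_j = 0.
With identical mines, set every x_j = x: then 279.2 − 8x − 8x = 0, i.e. x = 279.2/16 = 17.45.

17.45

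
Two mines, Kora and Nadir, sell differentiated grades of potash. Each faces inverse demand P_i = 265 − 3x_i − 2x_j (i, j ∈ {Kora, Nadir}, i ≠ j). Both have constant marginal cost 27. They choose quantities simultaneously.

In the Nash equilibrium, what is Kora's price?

116.25

Mine Kora's profit: π = x_{Kora}(265 − 3x_{Kora} − 2x_{Nadir}) − 27x_{Kora}.
∂π/∂x_{Kora} = 238 − 6x_{Kora} − 2x_{Nadir} = 0 ⇒ x_{Kora} = 119/3 − (1/3)x_{Nadir}.
Setting x_{Kora} = x_{Nadir} in the reaction function: x_{Kora} = 119/3 − (1/3)x_{Kora}, so x_{Kora} = (119/3) / (4/3) = 29.75.
P_{Kora} = 265 − 3·29.75 − 2·29.75 = 116.25.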